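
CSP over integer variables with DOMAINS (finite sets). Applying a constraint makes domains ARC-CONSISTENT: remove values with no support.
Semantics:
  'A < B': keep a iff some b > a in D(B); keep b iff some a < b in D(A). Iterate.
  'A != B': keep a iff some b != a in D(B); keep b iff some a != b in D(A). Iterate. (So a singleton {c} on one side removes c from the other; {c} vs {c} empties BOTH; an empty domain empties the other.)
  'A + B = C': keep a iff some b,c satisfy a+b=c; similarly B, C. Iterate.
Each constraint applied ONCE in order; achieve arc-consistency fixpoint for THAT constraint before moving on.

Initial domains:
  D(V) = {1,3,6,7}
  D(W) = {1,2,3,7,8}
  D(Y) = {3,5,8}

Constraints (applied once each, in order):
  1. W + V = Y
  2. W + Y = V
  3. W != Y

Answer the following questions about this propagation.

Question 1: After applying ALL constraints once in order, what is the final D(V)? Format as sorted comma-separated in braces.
Constraint 1 (W + V = Y) on D(W)={1,2,3,7,8} D(V)={1,3,6,7} D(Y)={3,5,8}: W {1,2,3,7,8}->{1,2,7}
Constraint 2 (W + Y = V) on D(W)={1,2,7} D(Y)={3,5,8} D(V)={1,3,6,7}: W {1,2,7}->{1,2}; Y {3,5,8}->{5}; V {1,3,6,7}->{6,7}
Constraint 3 (W != Y) on D(W)={1,2} D(Y)={5}: no change
So after all 3 constraints: D(V) = {6,7}

Answer: {6,7}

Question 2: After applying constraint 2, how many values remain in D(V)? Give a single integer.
Answer: 2

Derivation:
Constraint 1 (W + V = Y) on D(W)={1,2,3,7,8} D(V)={1,3,6,7} D(Y)={3,5,8}: W {1,2,3,7,8}->{1,2,7}
Constraint 2 (W + Y = V) on D(W)={1,2,7} D(Y)={3,5,8} D(V)={1,3,6,7}: W {1,2,7}->{1,2}; Y {3,5,8}->{5}; V {1,3,6,7}->{6,7}
So after constraint 2: D(V)={6,7}, size = 2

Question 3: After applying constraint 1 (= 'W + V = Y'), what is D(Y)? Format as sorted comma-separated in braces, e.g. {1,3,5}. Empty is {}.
Constraint 1 (W + V = Y) on D(W)={1,2,3,7,8} D(V)={1,3,6,7} D(Y)={3,5,8}: W {1,2,3,7,8}->{1,2,7}
So after constraint 1: D(Y) = {3,5,8}

Answer: {3,5,8}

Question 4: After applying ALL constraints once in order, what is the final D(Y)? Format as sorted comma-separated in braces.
Answer: {5}

Derivation:
Constraint 1 (W + V = Y) on D(W)={1,2,3,7,8} D(V)={1,3,6,7} D(Y)={3,5,8}: W {1,2,3,7,8}->{1,2,7}
Constraint 2 (W + Y = V) on D(W)={1,2,7} D(Y)={3,5,8} D(V)={1,3,6,7}: W {1,2,7}->{1,2}; Y {3,5,8}->{5}; V {1,3,6,7}->{6,7}
Constraint 3 (W != Y) on D(W)={1,2} D(Y)={5}: no change
So after all 3 constraints: D(Y) = {5}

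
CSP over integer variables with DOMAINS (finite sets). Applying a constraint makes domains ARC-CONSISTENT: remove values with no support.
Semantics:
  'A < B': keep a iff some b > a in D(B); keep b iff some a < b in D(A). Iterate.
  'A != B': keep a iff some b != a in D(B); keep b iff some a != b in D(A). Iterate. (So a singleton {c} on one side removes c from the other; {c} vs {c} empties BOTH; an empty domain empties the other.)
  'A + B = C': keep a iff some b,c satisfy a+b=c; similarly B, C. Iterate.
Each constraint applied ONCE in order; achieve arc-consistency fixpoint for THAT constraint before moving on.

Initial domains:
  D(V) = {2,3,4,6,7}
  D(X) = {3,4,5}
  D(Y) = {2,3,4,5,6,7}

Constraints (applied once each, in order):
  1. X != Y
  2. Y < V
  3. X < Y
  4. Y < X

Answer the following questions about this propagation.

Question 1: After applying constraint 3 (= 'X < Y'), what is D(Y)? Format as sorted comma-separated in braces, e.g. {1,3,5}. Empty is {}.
Constraint 1 (X != Y) on D(X)={3,4,5} D(Y)={2,3,4,5,6,7}: no change
Constraint 2 (Y < V) on D(Y)={2,3,4,5,6,7} D(V)={2,3,4,6,7}: Y {2,3,4,5,6,7}->{2,3,4,5,6}; V {2,3,4,6,7}->{3,4,6,7}
Constraint 3 (X < Y) on D(X)={3,4,5} D(Y)={2,3,4,5,6}: Y {2,3,4,5,6}->{4,5,6}
So after constraint 3: D(Y) = {4,5,6}

Answer: {4,5,6}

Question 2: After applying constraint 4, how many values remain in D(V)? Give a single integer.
Constraint 1 (X != Y) on D(X)={3,4,5} D(Y)={2,3,4,5,6,7}: no change
Constraint 2 (Y < V) on D(Y)={2,3,4,5,6,7} D(V)={2,3,4,6,7}: Y {2,3,4,5,6,7}->{2,3,4,5,6}; V {2,3,4,6,7}->{3,4,6,7}
Constraint 3 (X < Y) on D(X)={3,4,5} D(Y)={2,3,4,5,6}: Y {2,3,4,5,6}->{4,5,6}
Constraint 4 (Y < X) on D(Y)={4,5,6} D(X)={3,4,5}: Y {4,5,6}->{4}; X {3,4,5}->{5}
So after constraint 4: D(V)={3,4,6,7}, size = 4

Answer: 4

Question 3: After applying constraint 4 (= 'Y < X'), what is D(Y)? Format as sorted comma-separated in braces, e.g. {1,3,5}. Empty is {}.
Constraint 1 (X != Y) on D(X)={3,4,5} D(Y)={2,3,4,5,6,7}: no change
Constraint 2 (Y < V) on D(Y)={2,3,4,5,6,7} D(V)={2,3,4,6,7}: Y {2,3,4,5,6,7}->{2,3,4,5,6}; V {2,3,4,6,7}->{3,4,6,7}
Constraint 3 (X < Y) on D(X)={3,4,5} D(Y)={2,3,4,5,6}: Y {2,3,4,5,6}->{4,5,6}
Constraint 4 (Y < X) on D(Y)={4,5,6} D(X)={3,4,5}: Y {4,5,6}->{4}; X {3,4,5}->{5}
So after constraint 4: D(Y) = {4}

Answer: {4}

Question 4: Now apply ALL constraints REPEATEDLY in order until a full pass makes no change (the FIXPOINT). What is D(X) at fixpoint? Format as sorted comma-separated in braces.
Answer: {}

Derivation:
pass 0 (initial): D(X)={3,4,5}
pass 1: V {2,3,4,6,7}->{3,4,6,7}; X {3,4,5}->{5}; Y {2,3,4,5,6,7}->{4}
pass 2: V {3,4,6,7}->{6,7}; X {5}->{}; Y {4}->{}
pass 3: V {6,7}->{}
pass 4: no change
Fixpoint after 4 passes: D(X) = {}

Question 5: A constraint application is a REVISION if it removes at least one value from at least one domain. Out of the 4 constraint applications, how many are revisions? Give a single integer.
Answer: 3

Derivation:
Constraint 1 (X != Y) on D(X)={3,4,5} D(Y)={2,3,4,5,6,7}: no change => not a revision
Constraint 2 (Y < V) on D(Y)={2,3,4,5,6,7} D(V)={2,3,4,6,7}: Y {2,3,4,5,6,7}->{2,3,4,5,6}; V {2,3,4,6,7}->{3,4,6,7} => REVISION
Constraint 3 (X < Y) on D(X)={3,4,5} D(Y)={2,3,4,5,6}: Y {2,3,4,5,6}->{4,5,6} => REVISION
Constraint 4 (Y < X) on D(Y)={4,5,6} D(X)={3,4,5}: Y {4,5,6}->{4}; X {3,4,5}->{5} => REVISION
Total revisions = 3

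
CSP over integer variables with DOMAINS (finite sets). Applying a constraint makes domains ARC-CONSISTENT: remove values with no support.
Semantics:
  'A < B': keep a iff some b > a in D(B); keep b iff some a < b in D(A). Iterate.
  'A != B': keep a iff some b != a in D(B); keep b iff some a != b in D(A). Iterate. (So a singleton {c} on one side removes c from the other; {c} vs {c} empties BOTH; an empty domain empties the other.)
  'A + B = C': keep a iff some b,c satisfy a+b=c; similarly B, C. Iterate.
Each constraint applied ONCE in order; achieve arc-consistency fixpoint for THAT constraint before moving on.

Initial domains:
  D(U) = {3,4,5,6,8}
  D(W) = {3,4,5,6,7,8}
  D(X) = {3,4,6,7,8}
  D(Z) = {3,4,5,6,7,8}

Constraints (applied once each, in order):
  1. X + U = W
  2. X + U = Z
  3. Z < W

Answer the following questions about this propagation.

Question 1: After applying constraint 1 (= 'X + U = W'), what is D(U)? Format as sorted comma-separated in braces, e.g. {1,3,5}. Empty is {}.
Constraint 1 (X + U = W) on D(X)={3,4,6,7,8} D(U)={3,4,5,6,8} D(W)={3,4,5,6,7,8}: X {3,4,6,7,8}->{3,4}; U {3,4,5,6,8}->{3,4,5}; W {3,4,5,6,7,8}->{6,7,8}
So after constraint 1: D(U) = {3,4,5}

Answer: {3,4,5}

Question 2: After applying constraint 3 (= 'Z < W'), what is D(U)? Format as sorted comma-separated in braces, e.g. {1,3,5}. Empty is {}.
Constraint 1 (X + U = W) on D(X)={3,4,6,7,8} D(U)={3,4,5,6,8} D(W)={3,4,5,6,7,8}: X {3,4,6,7,8}->{3,4}; U {3,4,5,6,8}->{3,4,5}; W {3,4,5,6,7,8}->{6,7,8}
Constraint 2 (X + U = Z) on D(X)={3,4} D(U)={3,4,5} D(Z)={3,4,5,6,7,8}: Z {3,4,5,6,7,8}->{6,7,8}
Constraint 3 (Z < W) on D(Z)={6,7,8} D(W)={6,7,8}: Z {6,7,8}->{6,7}; W {6,7,8}->{7,8}
So after constraint 3: D(U) = {3,4,5}

Answer: {3,4,5}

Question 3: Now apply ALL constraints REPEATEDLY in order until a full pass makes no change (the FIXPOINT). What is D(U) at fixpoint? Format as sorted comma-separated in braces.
pass 0 (initial): D(U)={3,4,5,6,8}
pass 1: U {3,4,5,6,8}->{3,4,5}; W {3,4,5,6,7,8}->{7,8}; X {3,4,6,7,8}->{3,4}; Z {3,4,5,6,7,8}->{6,7}
pass 2: U {3,4,5}->{3,4}
pass 3: no change
Fixpoint after 3 passes: D(U) = {3,4}

Answer: {3,4}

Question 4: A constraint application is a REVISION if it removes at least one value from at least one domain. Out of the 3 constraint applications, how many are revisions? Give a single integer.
Constraint 1 (X + U = W) on D(X)={3,4,6,7,8} D(U)={3,4,5,6,8} D(W)={3,4,5,6,7,8}: X {3,4,6,7,8}->{3,4}; U {3,4,5,6,8}->{3,4,5}; W {3,4,5,6,7,8}->{6,7,8} => REVISION
Constraint 2 (X + U = Z) on D(X)={3,4} D(U)={3,4,5} D(Z)={3,4,5,6,7,8}: Z {3,4,5,6,7,8}->{6,7,8} => REVISION
Constraint 3 (Z < W) on D(Z)={6,7,8} D(W)={6,7,8}: Z {6,7,8}->{6,7}; W {6,7,8}->{7,8} => REVISION
Total revisions = 3

Answer: 3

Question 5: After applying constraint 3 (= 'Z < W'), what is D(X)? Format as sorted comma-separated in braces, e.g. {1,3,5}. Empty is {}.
Constraint 1 (X + U = W) on D(X)={3,4,6,7,8} D(U)={3,4,5,6,8} D(W)={3,4,5,6,7,8}: X {3,4,6,7,8}->{3,4}; U {3,4,5,6,8}->{3,4,5}; W {3,4,5,6,7,8}->{6,7,8}
Constraint 2 (X + U = Z) on D(X)={3,4} D(U)={3,4,5} D(Z)={3,4,5,6,7,8}: Z {3,4,5,6,7,8}->{6,7,8}
Constraint 3 (Z < W) on D(Z)={6,7,8} D(W)={6,7,8}: Z {6,7,8}->{6,7}; W {6,7,8}->{7,8}
So after constraint 3: D(X) = {3,4}

Answer: {3,4}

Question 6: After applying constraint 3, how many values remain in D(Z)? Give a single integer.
Constraint 1 (X + U = W) on D(X)={3,4,6,7,8} D(U)={3,4,5,6,8} D(W)={3,4,5,6,7,8}: X {3,4,6,7,8}->{3,4}; U {3,4,5,6,8}->{3,4,5}; W {3,4,5,6,7,8}->{6,7,8}
Constraint 2 (X + U = Z) on D(X)={3,4} D(U)={3,4,5} D(Z)={3,4,5,6,7,8}: Z {3,4,5,6,7,8}->{6,7,8}
Constraint 3 (Z < W) on D(Z)={6,7,8} D(W)={6,7,8}: Z {6,7,8}->{6,7}; W {6,7,8}->{7,8}
So after constraint 3: D(Z)={6,7}, size = 2

Answer: 2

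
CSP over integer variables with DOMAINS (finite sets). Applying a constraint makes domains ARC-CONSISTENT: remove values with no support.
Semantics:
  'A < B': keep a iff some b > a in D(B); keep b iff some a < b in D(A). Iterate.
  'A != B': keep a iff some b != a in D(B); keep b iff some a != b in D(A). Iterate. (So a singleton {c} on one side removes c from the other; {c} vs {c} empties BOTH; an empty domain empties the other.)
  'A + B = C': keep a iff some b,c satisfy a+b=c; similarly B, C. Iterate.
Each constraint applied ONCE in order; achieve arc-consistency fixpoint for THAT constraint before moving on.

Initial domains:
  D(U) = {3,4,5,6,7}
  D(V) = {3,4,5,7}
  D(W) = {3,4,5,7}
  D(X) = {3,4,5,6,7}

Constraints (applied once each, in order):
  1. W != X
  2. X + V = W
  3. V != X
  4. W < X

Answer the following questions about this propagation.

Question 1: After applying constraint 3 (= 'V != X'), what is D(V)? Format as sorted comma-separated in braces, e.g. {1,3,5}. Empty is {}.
Answer: {3,4}

Derivation:
Constraint 1 (W != X) on D(W)={3,4,5,7} D(X)={3,4,5,6,7}: no change
Constraint 2 (X + V = W) on D(X)={3,4,5,6,7} D(V)={3,4,5,7} D(W)={3,4,5,7}: X {3,4,5,6,7}->{3,4}; V {3,4,5,7}->{3,4}; W {3,4,5,7}->{7}
Constraint 3 (V != X) on D(V)={3,4} D(X)={3,4}: no change
So after constraint 3: D(V) = {3,4}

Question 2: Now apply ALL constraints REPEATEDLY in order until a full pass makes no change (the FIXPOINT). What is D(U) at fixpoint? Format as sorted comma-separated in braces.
Answer: {3,4,5,6,7}

Derivation:
pass 0 (initial): D(U)={3,4,5,6,7}
pass 1: V {3,4,5,7}->{3,4}; W {3,4,5,7}->{}; X {3,4,5,6,7}->{}
pass 2: V {3,4}->{}
pass 3: no change
Fixpoint after 3 passes: D(U) = {3,4,5,6,7}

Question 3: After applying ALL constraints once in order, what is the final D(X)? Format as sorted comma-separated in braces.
Answer: {}

Derivation:
Constraint 1 (W != X) on D(W)={3,4,5,7} D(X)={3,4,5,6,7}: no change
Constraint 2 (X + V = W) on D(X)={3,4,5,6,7} D(V)={3,4,5,7} D(W)={3,4,5,7}: X {3,4,5,6,7}->{3,4}; V {3,4,5,7}->{3,4}; W {3,4,5,7}->{7}
Constraint 3 (V != X) on D(V)={3,4} D(X)={3,4}: no change
Constraint 4 (W < X) on D(W)={7} D(X)={3,4}: W {7}->{}; X {3,4}->{}
So after all 4 constraints: D(X) = {}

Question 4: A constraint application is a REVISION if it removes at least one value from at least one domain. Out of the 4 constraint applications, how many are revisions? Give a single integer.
Answer: 2

Derivation:
Constraint 1 (W != X) on D(W)={3,4,5,7} D(X)={3,4,5,6,7}: no change => not a revision
Constraint 2 (X + V = W) on D(X)={3,4,5,6,7} D(V)={3,4,5,7} D(W)={3,4,5,7}: X {3,4,5,6,7}->{3,4}; V {3,4,5,7}->{3,4}; W {3,4,5,7}->{7} => REVISION
Constraint 3 (V != X) on D(V)={3,4} D(X)={3,4}: no change => not a revision
Constraint 4 (W < X) on D(W)={7} D(X)={3,4}: W {7}->{}; X {3,4}->{} => REVISION
Total revisions = 2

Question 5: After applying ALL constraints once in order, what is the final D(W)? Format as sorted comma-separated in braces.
Answer: {}

Derivation:
Constraint 1 (W != X) on D(W)={3,4,5,7} D(X)={3,4,5,6,7}: no change
Constraint 2 (X + V = W) on D(X)={3,4,5,6,7} D(V)={3,4,5,7} D(W)={3,4,5,7}: X {3,4,5,6,7}->{3,4}; V {3,4,5,7}->{3,4}; W {3,4,5,7}->{7}
Constraint 3 (V != X) on D(V)={3,4} D(X)={3,4}: no change
Constraint 4 (W < X) on D(W)={7} D(X)={3,4}: W {7}->{}; X {3,4}->{}
So after all 4 constraints: D(W) = {}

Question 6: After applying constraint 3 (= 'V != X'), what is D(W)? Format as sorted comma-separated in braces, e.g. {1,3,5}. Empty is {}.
Constraint 1 (W != X) on D(W)={3,4,5,7} D(X)={3,4,5,6,7}: no change
Constraint 2 (X + V = W) on D(X)={3,4,5,6,7} D(V)={3,4,5,7} D(W)={3,4,5,7}: X {3,4,5,6,7}->{3,4}; V {3,4,5,7}->{3,4}; W {3,4,5,7}->{7}
Constraint 3 (V != X) on D(V)={3,4} D(X)={3,4}: no change
So after constraint 3: D(W) = {7}

Answer: {7}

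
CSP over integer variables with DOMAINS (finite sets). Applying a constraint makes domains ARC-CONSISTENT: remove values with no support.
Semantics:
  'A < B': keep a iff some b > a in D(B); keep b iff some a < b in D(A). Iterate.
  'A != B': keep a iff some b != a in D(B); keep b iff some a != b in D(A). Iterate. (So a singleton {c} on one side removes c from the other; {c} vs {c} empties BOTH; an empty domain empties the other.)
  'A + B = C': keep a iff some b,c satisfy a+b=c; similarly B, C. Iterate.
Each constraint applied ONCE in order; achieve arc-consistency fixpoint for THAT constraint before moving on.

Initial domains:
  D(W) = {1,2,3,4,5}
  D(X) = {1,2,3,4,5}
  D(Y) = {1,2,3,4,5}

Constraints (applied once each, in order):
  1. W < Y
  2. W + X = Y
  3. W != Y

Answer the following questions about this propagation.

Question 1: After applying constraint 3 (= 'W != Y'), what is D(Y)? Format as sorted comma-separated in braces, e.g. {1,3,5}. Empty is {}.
Constraint 1 (W < Y) on D(W)={1,2,3,4,5} D(Y)={1,2,3,4,5}: W {1,2,3,4,5}->{1,2,3,4}; Y {1,2,3,4,5}->{2,3,4,5}
Constraint 2 (W + X = Y) on D(W)={1,2,3,4} D(X)={1,2,3,4,5} D(Y)={2,3,4,5}: X {1,2,3,4,5}->{1,2,3,4}
Constraint 3 (W != Y) on D(W)={1,2,3,4} D(Y)={2,3,4,5}: no change
So after constraint 3: D(Y) = {2,3,4,5}

Answer: {2,3,4,5}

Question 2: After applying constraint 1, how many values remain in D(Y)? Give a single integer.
Answer: 4

Derivation:
Constraint 1 (W < Y) on D(W)={1,2,3,4,5} D(Y)={1,2,3,4,5}: W {1,2,3,4,5}->{1,2,3,4}; Y {1,2,3,4,5}->{2,3,4,5}
So after constraint 1: D(Y)={2,3,4,5}, size = 4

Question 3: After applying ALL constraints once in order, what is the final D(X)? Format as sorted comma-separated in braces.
Answer: {1,2,3,4}

Derivation:
Constraint 1 (W < Y) on D(W)={1,2,3,4,5} D(Y)={1,2,3,4,5}: W {1,2,3,4,5}->{1,2,3,4}; Y {1,2,3,4,5}->{2,3,4,5}
Constraint 2 (W + X = Y) on D(W)={1,2,3,4} D(X)={1,2,3,4,5} D(Y)={2,3,4,5}: X {1,2,3,4,5}->{1,2,3,4}
Constraint 3 (W != Y) on D(W)={1,2,3,4} D(Y)={2,3,4,5}: no change
So after all 3 constraints: D(X) = {1,2,3,4}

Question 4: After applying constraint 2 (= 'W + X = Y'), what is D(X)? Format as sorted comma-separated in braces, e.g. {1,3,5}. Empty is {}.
Answer: {1,2,3,4}

Derivation:
Constraint 1 (W < Y) on D(W)={1,2,3,4,5} D(Y)={1,2,3,4,5}: W {1,2,3,4,5}->{1,2,3,4}; Y {1,2,3,4,5}->{2,3,4,5}
Constraint 2 (W + X = Y) on D(W)={1,2,3,4} D(X)={1,2,3,4,5} D(Y)={2,3,4,5}: X {1,2,3,4,5}->{1,2,3,4}
So after constraint 2: D(X) = {1,2,3,4}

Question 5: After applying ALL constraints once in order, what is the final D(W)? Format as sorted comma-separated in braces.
Answer: {1,2,3,4}

Derivation:
Constraint 1 (W < Y) on D(W)={1,2,3,4,5} D(Y)={1,2,3,4,5}: W {1,2,3,4,5}->{1,2,3,4}; Y {1,2,3,4,5}->{2,3,4,5}
Constraint 2 (W + X = Y) on D(W)={1,2,3,4} D(X)={1,2,3,4,5} D(Y)={2,3,4,5}: X {1,2,3,4,5}->{1,2,3,4}
Constraint 3 (W != Y) on D(W)={1,2,3,4} D(Y)={2,3,4,5}: no change
So after all 3 constraints: D(W) = {1,2,3,4}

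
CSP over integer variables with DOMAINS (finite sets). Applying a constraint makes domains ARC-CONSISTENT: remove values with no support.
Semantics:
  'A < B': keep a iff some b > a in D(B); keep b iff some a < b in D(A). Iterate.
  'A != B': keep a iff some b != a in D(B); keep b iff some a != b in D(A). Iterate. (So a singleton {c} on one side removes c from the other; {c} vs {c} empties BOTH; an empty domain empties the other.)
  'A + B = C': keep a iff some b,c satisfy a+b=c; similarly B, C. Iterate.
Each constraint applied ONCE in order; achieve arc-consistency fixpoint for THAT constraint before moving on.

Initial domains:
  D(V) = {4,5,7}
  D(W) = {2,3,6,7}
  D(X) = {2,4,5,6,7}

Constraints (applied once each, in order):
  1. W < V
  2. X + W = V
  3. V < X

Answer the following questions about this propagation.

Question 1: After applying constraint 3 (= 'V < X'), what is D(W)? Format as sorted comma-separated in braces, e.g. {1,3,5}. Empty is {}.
Answer: {2,3}

Derivation:
Constraint 1 (W < V) on D(W)={2,3,6,7} D(V)={4,5,7}: W {2,3,6,7}->{2,3,6}
Constraint 2 (X + W = V) on D(X)={2,4,5,6,7} D(W)={2,3,6} D(V)={4,5,7}: X {2,4,5,6,7}->{2,4,5}; W {2,3,6}->{2,3}
Constraint 3 (V < X) on D(V)={4,5,7} D(X)={2,4,5}: V {4,5,7}->{4}; X {2,4,5}->{5}
So after constraint 3: D(W) = {2,3}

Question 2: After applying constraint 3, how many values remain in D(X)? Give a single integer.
Answer: 1

Derivation:
Constraint 1 (W < V) on D(W)={2,3,6,7} D(V)={4,5,7}: W {2,3,6,7}->{2,3,6}
Constraint 2 (X + W = V) on D(X)={2,4,5,6,7} D(W)={2,3,6} D(V)={4,5,7}: X {2,4,5,6,7}->{2,4,5}; W {2,3,6}->{2,3}
Constraint 3 (V < X) on D(V)={4,5,7} D(X)={2,4,5}: V {4,5,7}->{4}; X {2,4,5}->{5}
So after constraint 3: D(X)={5}, size = 1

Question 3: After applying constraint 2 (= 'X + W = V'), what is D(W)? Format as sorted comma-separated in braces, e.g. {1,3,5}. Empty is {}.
Constraint 1 (W < V) on D(W)={2,3,6,7} D(V)={4,5,7}: W {2,3,6,7}->{2,3,6}
Constraint 2 (X + W = V) on D(X)={2,4,5,6,7} D(W)={2,3,6} D(V)={4,5,7}: X {2,4,5,6,7}->{2,4,5}; W {2,3,6}->{2,3}
So after constraint 2: D(W) = {2,3}

Answer: {2,3}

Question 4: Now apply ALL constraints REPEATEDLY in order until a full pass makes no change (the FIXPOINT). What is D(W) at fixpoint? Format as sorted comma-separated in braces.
pass 0 (initial): D(W)={2,3,6,7}
pass 1: V {4,5,7}->{4}; W {2,3,6,7}->{2,3}; X {2,4,5,6,7}->{5}
pass 2: V {4}->{}; W {2,3}->{}; X {5}->{}
pass 3: no change
Fixpoint after 3 passes: D(W) = {}

Answer: {}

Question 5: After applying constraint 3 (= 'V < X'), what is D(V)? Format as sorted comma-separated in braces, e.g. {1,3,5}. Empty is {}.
Answer: {4}

Derivation:
Constraint 1 (W < V) on D(W)={2,3,6,7} D(V)={4,5,7}: W {2,3,6,7}->{2,3,6}
Constraint 2 (X + W = V) on D(X)={2,4,5,6,7} D(W)={2,3,6} D(V)={4,5,7}: X {2,4,5,6,7}->{2,4,5}; W {2,3,6}->{2,3}
Constraint 3 (V < X) on D(V)={4,5,7} D(X)={2,4,5}: V {4,5,7}->{4}; X {2,4,5}->{5}
So after constraint 3: D(V) = {4}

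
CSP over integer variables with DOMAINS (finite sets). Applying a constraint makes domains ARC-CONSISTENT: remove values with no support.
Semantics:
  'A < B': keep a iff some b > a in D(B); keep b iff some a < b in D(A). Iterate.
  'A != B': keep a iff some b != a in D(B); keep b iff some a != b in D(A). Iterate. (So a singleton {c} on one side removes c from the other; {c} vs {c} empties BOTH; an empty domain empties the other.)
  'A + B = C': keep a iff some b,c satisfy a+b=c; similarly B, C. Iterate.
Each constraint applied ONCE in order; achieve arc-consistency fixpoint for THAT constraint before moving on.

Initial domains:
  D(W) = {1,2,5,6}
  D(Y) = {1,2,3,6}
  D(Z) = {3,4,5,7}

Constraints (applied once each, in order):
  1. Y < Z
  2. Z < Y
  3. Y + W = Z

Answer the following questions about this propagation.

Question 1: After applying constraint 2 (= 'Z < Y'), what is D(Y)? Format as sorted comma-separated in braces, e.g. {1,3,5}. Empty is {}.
Answer: {6}

Derivation:
Constraint 1 (Y < Z) on D(Y)={1,2,3,6} D(Z)={3,4,5,7}: no change
Constraint 2 (Z < Y) on D(Z)={3,4,5,7} D(Y)={1,2,3,6}: Z {3,4,5,7}->{3,4,5}; Y {1,2,3,6}->{6}
So after constraint 2: D(Y) = {6}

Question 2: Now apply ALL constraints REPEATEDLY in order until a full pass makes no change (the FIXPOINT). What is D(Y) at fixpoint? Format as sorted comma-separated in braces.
Answer: {}

Derivation:
pass 0 (initial): D(Y)={1,2,3,6}
pass 1: W {1,2,5,6}->{}; Y {1,2,3,6}->{}; Z {3,4,5,7}->{}
pass 2: no change
Fixpoint after 2 passes: D(Y) = {}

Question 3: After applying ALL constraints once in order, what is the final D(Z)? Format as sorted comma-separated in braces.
Answer: {}

Derivation:
Constraint 1 (Y < Z) on D(Y)={1,2,3,6} D(Z)={3,4,5,7}: no change
Constraint 2 (Z < Y) on D(Z)={3,4,5,7} D(Y)={1,2,3,6}: Z {3,4,5,7}->{3,4,5}; Y {1,2,3,6}->{6}
Constraint 3 (Y + W = Z) on D(Y)={6} D(W)={1,2,5,6} D(Z)={3,4,5}: Y {6}->{}; W {1,2,5,6}->{}; Z {3,4,5}->{}
So after all 3 constraints: D(Z) = {}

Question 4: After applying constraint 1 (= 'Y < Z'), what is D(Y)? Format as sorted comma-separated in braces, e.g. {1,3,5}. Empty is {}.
Answer: {1,2,3,6}

Derivation:
Constraint 1 (Y < Z) on D(Y)={1,2,3,6} D(Z)={3,4,5,7}: no change
So after constraint 1: D(Y) = {1,2,3,6}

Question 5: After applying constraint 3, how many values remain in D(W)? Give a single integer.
Constraint 1 (Y < Z) on D(Y)={1,2,3,6} D(Z)={3,4,5,7}: no change
Constraint 2 (Z < Y) on D(Z)={3,4,5,7} D(Y)={1,2,3,6}: Z {3,4,5,7}->{3,4,5}; Y {1,2,3,6}->{6}
Constraint 3 (Y + W = Z) on D(Y)={6} D(W)={1,2,5,6} D(Z)={3,4,5}: Y {6}->{}; W {1,2,5,6}->{}; Z {3,4,5}->{}
So after constraint 3: D(W)={}, size = 0

Answer: 0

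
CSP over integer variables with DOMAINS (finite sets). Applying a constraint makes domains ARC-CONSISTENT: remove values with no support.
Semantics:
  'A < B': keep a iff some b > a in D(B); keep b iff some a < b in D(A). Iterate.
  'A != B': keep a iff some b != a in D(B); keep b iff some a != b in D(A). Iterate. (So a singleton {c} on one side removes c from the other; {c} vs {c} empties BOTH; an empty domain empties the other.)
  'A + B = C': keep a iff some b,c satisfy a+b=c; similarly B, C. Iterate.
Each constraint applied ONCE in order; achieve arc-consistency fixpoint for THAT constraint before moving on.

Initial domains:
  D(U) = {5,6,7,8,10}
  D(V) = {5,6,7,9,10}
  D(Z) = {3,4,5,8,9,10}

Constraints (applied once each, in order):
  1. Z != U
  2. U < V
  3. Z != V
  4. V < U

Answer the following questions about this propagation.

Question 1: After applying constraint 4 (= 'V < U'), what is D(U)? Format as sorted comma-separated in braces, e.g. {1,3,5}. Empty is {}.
Answer: {7,8}

Derivation:
Constraint 1 (Z != U) on D(Z)={3,4,5,8,9,10} D(U)={5,6,7,8,10}: no change
Constraint 2 (U < V) on D(U)={5,6,7,8,10} D(V)={5,6,7,9,10}: U {5,6,7,8,10}->{5,6,7,8}; V {5,6,7,9,10}->{6,7,9,10}
Constraint 3 (Z != V) on D(Z)={3,4,5,8,9,10} D(V)={6,7,9,10}: no change
Constraint 4 (V < U) on D(V)={6,7,9,10} D(U)={5,6,7,8}: V {6,7,9,10}->{6,7}; U {5,6,7,8}->{7,8}
So after constraint 4: D(U) = {7,8}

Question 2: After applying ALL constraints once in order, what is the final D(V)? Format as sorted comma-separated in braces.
Answer: {6,7}

Derivation:
Constraint 1 (Z != U) on D(Z)={3,4,5,8,9,10} D(U)={5,6,7,8,10}: no change
Constraint 2 (U < V) on D(U)={5,6,7,8,10} D(V)={5,6,7,9,10}: U {5,6,7,8,10}->{5,6,7,8}; V {5,6,7,9,10}->{6,7,9,10}
Constraint 3 (Z != V) on D(Z)={3,4,5,8,9,10} D(V)={6,7,9,10}: no change
Constraint 4 (V < U) on D(V)={6,7,9,10} D(U)={5,6,7,8}: V {6,7,9,10}->{6,7}; U {5,6,7,8}->{7,8}
So after all 4 constraints: D(V) = {6,7}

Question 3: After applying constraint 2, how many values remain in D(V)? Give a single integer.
Answer: 4

Derivation:
Constraint 1 (Z != U) on D(Z)={3,4,5,8,9,10} D(U)={5,6,7,8,10}: no change
Constraint 2 (U < V) on D(U)={5,6,7,8,10} D(V)={5,6,7,9,10}: U {5,6,7,8,10}->{5,6,7,8}; V {5,6,7,9,10}->{6,7,9,10}
So after constraint 2: D(V)={6,7,9,10}, size = 4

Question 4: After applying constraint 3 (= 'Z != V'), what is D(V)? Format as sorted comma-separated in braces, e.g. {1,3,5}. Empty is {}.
Answer: {6,7,9,10}

Derivation:
Constraint 1 (Z != U) on D(Z)={3,4,5,8,9,10} D(U)={5,6,7,8,10}: no change
Constraint 2 (U < V) on D(U)={5,6,7,8,10} D(V)={5,6,7,9,10}: U {5,6,7,8,10}->{5,6,7,8}; V {5,6,7,9,10}->{6,7,9,10}
Constraint 3 (Z != V) on D(Z)={3,4,5,8,9,10} D(V)={6,7,9,10}: no change
So after constraint 3: D(V) = {6,7,9,10}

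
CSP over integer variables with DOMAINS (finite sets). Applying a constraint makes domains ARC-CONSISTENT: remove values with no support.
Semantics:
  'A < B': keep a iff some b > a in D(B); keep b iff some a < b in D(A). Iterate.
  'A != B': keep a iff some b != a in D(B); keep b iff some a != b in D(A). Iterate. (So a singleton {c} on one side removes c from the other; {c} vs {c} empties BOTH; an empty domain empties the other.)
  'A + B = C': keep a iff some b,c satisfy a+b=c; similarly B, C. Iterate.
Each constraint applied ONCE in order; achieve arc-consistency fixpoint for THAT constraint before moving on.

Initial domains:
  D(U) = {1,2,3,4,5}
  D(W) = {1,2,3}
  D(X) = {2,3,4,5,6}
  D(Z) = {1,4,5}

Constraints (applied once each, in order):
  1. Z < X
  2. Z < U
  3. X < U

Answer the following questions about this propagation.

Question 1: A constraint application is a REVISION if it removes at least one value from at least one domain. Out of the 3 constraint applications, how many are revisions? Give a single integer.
Answer: 2

Derivation:
Constraint 1 (Z < X) on D(Z)={1,4,5} D(X)={2,3,4,5,6}: no change => not a revision
Constraint 2 (Z < U) on D(Z)={1,4,5} D(U)={1,2,3,4,5}: Z {1,4,5}->{1,4}; U {1,2,3,4,5}->{2,3,4,5} => REVISION
Constraint 3 (X < U) on D(X)={2,3,4,5,6} D(U)={2,3,4,5}: X {2,3,4,5,6}->{2,3,4}; U {2,3,4,5}->{3,4,5} => REVISION
Total revisions = 2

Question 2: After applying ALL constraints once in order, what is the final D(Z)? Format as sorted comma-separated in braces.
Constraint 1 (Z < X) on D(Z)={1,4,5} D(X)={2,3,4,5,6}: no change
Constraint 2 (Z < U) on D(Z)={1,4,5} D(U)={1,2,3,4,5}: Z {1,4,5}->{1,4}; U {1,2,3,4,5}->{2,3,4,5}
Constraint 3 (X < U) on D(X)={2,3,4,5,6} D(U)={2,3,4,5}: X {2,3,4,5,6}->{2,3,4}; U {2,3,4,5}->{3,4,5}
So after all 3 constraints: D(Z) = {1,4}

Answer: {1,4}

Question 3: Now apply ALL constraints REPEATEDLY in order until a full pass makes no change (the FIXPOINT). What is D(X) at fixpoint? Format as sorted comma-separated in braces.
Answer: {2,3,4}

Derivation:
pass 0 (initial): D(X)={2,3,4,5,6}
pass 1: U {1,2,3,4,5}->{3,4,5}; X {2,3,4,5,6}->{2,3,4}; Z {1,4,5}->{1,4}
pass 2: Z {1,4}->{1}
pass 3: no change
Fixpoint after 3 passes: D(X) = {2,3,4}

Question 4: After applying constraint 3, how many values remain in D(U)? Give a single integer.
Answer: 3

Derivation:
Constraint 1 (Z < X) on D(Z)={1,4,5} D(X)={2,3,4,5,6}: no change
Constraint 2 (Z < U) on D(Z)={1,4,5} D(U)={1,2,3,4,5}: Z {1,4,5}->{1,4}; U {1,2,3,4,5}->{2,3,4,5}
Constraint 3 (X < U) on D(X)={2,3,4,5,6} D(U)={2,3,4,5}: X {2,3,4,5,6}->{2,3,4}; U {2,3,4,5}->{3,4,5}
So after constraint 3: D(U)={3,4,5}, size = 3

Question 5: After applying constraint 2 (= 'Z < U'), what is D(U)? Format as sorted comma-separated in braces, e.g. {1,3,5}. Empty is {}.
Constraint 1 (Z < X) on D(Z)={1,4,5} D(X)={2,3,4,5,6}: no change
Constraint 2 (Z < U) on D(Z)={1,4,5} D(U)={1,2,3,4,5}: Z {1,4,5}->{1,4}; U {1,2,3,4,5}->{2,3,4,5}
So after constraint 2: D(U) = {2,3,4,5}

Answer: {2,3,4,5}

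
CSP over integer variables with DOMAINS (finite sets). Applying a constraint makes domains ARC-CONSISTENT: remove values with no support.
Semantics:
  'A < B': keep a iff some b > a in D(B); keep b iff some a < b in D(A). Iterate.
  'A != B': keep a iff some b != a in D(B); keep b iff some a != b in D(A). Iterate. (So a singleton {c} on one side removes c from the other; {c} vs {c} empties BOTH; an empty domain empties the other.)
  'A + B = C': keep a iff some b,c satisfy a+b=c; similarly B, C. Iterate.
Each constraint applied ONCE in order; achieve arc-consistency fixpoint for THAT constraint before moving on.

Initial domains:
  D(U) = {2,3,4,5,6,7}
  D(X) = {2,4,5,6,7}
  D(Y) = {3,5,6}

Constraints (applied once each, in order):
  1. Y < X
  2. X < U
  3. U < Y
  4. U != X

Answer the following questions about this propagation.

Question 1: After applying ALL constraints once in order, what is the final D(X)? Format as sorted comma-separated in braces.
Answer: {4,6}

Derivation:
Constraint 1 (Y < X) on D(Y)={3,5,6} D(X)={2,4,5,6,7}: X {2,4,5,6,7}->{4,5,6,7}
Constraint 2 (X < U) on D(X)={4,5,6,7} D(U)={2,3,4,5,6,7}: X {4,5,6,7}->{4,5,6}; U {2,3,4,5,6,7}->{5,6,7}
Constraint 3 (U < Y) on D(U)={5,6,7} D(Y)={3,5,6}: U {5,6,7}->{5}; Y {3,5,6}->{6}
Constraint 4 (U != X) on D(U)={5} D(X)={4,5,6}: X {4,5,6}->{4,6}
So after all 4 constraints: D(X) = {4,6}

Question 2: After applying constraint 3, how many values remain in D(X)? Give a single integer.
Constraint 1 (Y < X) on D(Y)={3,5,6} D(X)={2,4,5,6,7}: X {2,4,5,6,7}->{4,5,6,7}
Constraint 2 (X < U) on D(X)={4,5,6,7} D(U)={2,3,4,5,6,7}: X {4,5,6,7}->{4,5,6}; U {2,3,4,5,6,7}->{5,6,7}
Constraint 3 (U < Y) on D(U)={5,6,7} D(Y)={3,5,6}: U {5,6,7}->{5}; Y {3,5,6}->{6}
So after constraint 3: D(X)={4,5,6}, size = 3

Answer: 3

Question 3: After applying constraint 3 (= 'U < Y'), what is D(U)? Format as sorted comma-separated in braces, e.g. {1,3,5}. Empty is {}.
Constraint 1 (Y < X) on D(Y)={3,5,6} D(X)={2,4,5,6,7}: X {2,4,5,6,7}->{4,5,6,7}
Constraint 2 (X < U) on D(X)={4,5,6,7} D(U)={2,3,4,5,6,7}: X {4,5,6,7}->{4,5,6}; U {2,3,4,5,6,7}->{5,6,7}
Constraint 3 (U < Y) on D(U)={5,6,7} D(Y)={3,5,6}: U {5,6,7}->{5}; Y {3,5,6}->{6}
So after constraint 3: D(U) = {5}

Answer: {5}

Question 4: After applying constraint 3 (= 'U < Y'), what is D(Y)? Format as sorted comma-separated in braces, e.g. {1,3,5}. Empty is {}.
Answer: {6}

Derivation:
Constraint 1 (Y < X) on D(Y)={3,5,6} D(X)={2,4,5,6,7}: X {2,4,5,6,7}->{4,5,6,7}
Constraint 2 (X < U) on D(X)={4,5,6,7} D(U)={2,3,4,5,6,7}: X {4,5,6,7}->{4,5,6}; U {2,3,4,5,6,7}->{5,6,7}
Constraint 3 (U < Y) on D(U)={5,6,7} D(Y)={3,5,6}: U {5,6,7}->{5}; Y {3,5,6}->{6}
So after constraint 3: D(Y) = {6}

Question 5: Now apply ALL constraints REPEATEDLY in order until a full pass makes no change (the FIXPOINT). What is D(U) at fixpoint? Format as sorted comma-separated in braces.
pass 0 (initial): D(U)={2,3,4,5,6,7}
pass 1: U {2,3,4,5,6,7}->{5}; X {2,4,5,6,7}->{4,6}; Y {3,5,6}->{6}
pass 2: U {5}->{}; X {4,6}->{}; Y {6}->{}
pass 3: no change
Fixpoint after 3 passes: D(U) = {}

Answer: {}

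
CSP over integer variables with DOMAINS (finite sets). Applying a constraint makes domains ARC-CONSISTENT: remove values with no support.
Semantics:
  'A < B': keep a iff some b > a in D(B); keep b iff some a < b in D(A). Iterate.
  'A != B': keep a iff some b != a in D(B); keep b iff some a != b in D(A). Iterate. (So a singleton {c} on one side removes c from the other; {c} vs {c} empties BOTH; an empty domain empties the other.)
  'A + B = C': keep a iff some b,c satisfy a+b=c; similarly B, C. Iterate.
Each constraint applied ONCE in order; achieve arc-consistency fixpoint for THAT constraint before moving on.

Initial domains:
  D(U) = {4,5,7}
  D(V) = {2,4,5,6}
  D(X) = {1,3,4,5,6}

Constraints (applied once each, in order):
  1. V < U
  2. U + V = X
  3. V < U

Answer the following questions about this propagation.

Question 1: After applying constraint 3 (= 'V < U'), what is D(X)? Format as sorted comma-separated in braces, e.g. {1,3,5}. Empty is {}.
Answer: {6}

Derivation:
Constraint 1 (V < U) on D(V)={2,4,5,6} D(U)={4,5,7}: no change
Constraint 2 (U + V = X) on D(U)={4,5,7} D(V)={2,4,5,6} D(X)={1,3,4,5,6}: U {4,5,7}->{4}; V {2,4,5,6}->{2}; X {1,3,4,5,6}->{6}
Constraint 3 (V < U) on D(V)={2} D(U)={4}: no change
So after constraint 3: D(X) = {6}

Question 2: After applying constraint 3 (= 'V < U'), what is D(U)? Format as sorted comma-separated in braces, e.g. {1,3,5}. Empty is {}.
Constraint 1 (V < U) on D(V)={2,4,5,6} D(U)={4,5,7}: no change
Constraint 2 (U + V = X) on D(U)={4,5,7} D(V)={2,4,5,6} D(X)={1,3,4,5,6}: U {4,5,7}->{4}; V {2,4,5,6}->{2}; X {1,3,4,5,6}->{6}
Constraint 3 (V < U) on D(V)={2} D(U)={4}: no change
So after constraint 3: D(U) = {4}

Answer: {4}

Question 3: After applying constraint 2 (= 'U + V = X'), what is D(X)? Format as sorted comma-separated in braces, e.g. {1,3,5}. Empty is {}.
Answer: {6}

Derivation:
Constraint 1 (V < U) on D(V)={2,4,5,6} D(U)={4,5,7}: no change
Constraint 2 (U + V = X) on D(U)={4,5,7} D(V)={2,4,5,6} D(X)={1,3,4,5,6}: U {4,5,7}->{4}; V {2,4,5,6}->{2}; X {1,3,4,5,6}->{6}
So after constraint 2: D(X) = {6}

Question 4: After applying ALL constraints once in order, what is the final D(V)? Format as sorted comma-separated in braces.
Constraint 1 (V < U) on D(V)={2,4,5,6} D(U)={4,5,7}: no change
Constraint 2 (U + V = X) on D(U)={4,5,7} D(V)={2,4,5,6} D(X)={1,3,4,5,6}: U {4,5,7}->{4}; V {2,4,5,6}->{2}; X {1,3,4,5,6}->{6}
Constraint 3 (V < U) on D(V)={2} D(U)={4}: no change
So after all 3 constraints: D(V) = {2}

Answer: {2}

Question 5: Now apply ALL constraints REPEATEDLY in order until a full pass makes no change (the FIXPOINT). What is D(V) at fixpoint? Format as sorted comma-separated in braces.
pass 0 (initial): D(V)={2,4,5,6}
pass 1: U {4,5,7}->{4}; V {2,4,5,6}->{2}; X {1,3,4,5,6}->{6}
pass 2: no change
Fixpoint after 2 passes: D(V) = {2}

Answer: {2}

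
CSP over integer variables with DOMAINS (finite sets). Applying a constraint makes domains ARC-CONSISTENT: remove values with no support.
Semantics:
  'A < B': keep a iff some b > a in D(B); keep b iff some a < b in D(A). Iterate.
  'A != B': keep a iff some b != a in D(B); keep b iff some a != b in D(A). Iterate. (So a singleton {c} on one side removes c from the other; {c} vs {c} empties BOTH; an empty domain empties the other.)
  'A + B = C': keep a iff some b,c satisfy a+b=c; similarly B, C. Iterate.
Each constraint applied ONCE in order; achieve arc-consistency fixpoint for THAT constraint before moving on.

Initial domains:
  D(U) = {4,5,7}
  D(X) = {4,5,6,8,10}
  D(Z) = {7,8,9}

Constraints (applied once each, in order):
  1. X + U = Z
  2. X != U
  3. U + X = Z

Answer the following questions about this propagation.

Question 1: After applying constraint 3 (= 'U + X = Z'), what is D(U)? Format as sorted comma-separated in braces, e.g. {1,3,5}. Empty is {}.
Constraint 1 (X + U = Z) on D(X)={4,5,6,8,10} D(U)={4,5,7} D(Z)={7,8,9}: X {4,5,6,8,10}->{4,5}; U {4,5,7}->{4,5}; Z {7,8,9}->{8,9}
Constraint 2 (X != U) on D(X)={4,5} D(U)={4,5}: no change
Constraint 3 (U + X = Z) on D(U)={4,5} D(X)={4,5} D(Z)={8,9}: no change
So after constraint 3: D(U) = {4,5}

Answer: {4,5}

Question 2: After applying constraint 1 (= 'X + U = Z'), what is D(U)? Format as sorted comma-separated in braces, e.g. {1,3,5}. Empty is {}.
Constraint 1 (X + U = Z) on D(X)={4,5,6,8,10} D(U)={4,5,7} D(Z)={7,8,9}: X {4,5,6,8,10}->{4,5}; U {4,5,7}->{4,5}; Z {7,8,9}->{8,9}
So after constraint 1: D(U) = {4,5}

Answer: {4,5}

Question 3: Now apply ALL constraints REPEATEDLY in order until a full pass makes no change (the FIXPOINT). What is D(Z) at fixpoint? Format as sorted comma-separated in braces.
pass 0 (initial): D(Z)={7,8,9}
pass 1: U {4,5,7}->{4,5}; X {4,5,6,8,10}->{4,5}; Z {7,8,9}->{8,9}
pass 2: no change
Fixpoint after 2 passes: D(Z) = {8,9}

Answer: {8,9}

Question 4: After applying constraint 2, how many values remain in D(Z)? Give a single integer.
Answer: 2

Derivation:
Constraint 1 (X + U = Z) on D(X)={4,5,6,8,10} D(U)={4,5,7} D(Z)={7,8,9}: X {4,5,6,8,10}->{4,5}; U {4,5,7}->{4,5}; Z {7,8,9}->{8,9}
Constraint 2 (X != U) on D(X)={4,5} D(U)={4,5}: no change
So after constraint 2: D(Z)={8,9}, size = 2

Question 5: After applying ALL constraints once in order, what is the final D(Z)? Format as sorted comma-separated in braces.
Constraint 1 (X + U = Z) on D(X)={4,5,6,8,10} D(U)={4,5,7} D(Z)={7,8,9}: X {4,5,6,8,10}->{4,5}; U {4,5,7}->{4,5}; Z {7,8,9}->{8,9}
Constraint 2 (X != U) on D(X)={4,5} D(U)={4,5}: no change
Constraint 3 (U + X = Z) on D(U)={4,5} D(X)={4,5} D(Z)={8,9}: no change
So after all 3 constraints: D(Z) = {8,9}

Answer: {8,9}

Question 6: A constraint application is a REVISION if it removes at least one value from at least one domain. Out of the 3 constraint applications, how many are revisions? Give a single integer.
Constraint 1 (X + U = Z) on D(X)={4,5,6,8,10} D(U)={4,5,7} D(Z)={7,8,9}: X {4,5,6,8,10}->{4,5}; U {4,5,7}->{4,5}; Z {7,8,9}->{8,9} => REVISION
Constraint 2 (X != U) on D(X)={4,5} D(U)={4,5}: no change => not a revision
Constraint 3 (U + X = Z) on D(U)={4,5} D(X)={4,5} D(Z)={8,9}: no change => not a revision
Total revisions = 1

Answer: 1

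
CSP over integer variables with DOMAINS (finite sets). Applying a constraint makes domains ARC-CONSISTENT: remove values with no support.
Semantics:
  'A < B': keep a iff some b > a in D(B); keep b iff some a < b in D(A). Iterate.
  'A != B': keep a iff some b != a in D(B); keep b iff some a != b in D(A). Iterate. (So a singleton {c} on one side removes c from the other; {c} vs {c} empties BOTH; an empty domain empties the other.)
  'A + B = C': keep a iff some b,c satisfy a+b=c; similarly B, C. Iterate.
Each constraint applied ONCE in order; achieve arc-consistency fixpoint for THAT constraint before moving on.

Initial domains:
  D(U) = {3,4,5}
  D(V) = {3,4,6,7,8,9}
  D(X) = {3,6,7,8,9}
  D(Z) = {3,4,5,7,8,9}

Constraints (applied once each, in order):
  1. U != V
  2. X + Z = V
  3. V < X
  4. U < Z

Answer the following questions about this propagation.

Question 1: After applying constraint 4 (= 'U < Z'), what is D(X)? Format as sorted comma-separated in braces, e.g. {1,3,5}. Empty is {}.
Answer: {}

Derivation:
Constraint 1 (U != V) on D(U)={3,4,5} D(V)={3,4,6,7,8,9}: no change
Constraint 2 (X + Z = V) on D(X)={3,6,7,8,9} D(Z)={3,4,5,7,8,9} D(V)={3,4,6,7,8,9}: X {3,6,7,8,9}->{3,6}; Z {3,4,5,7,8,9}->{3,4,5}; V {3,4,6,7,8,9}->{6,7,8,9}
Constraint 3 (V < X) on D(V)={6,7,8,9} D(X)={3,6}: V {6,7,8,9}->{}; X {3,6}->{}
Constraint 4 (U < Z) on D(U)={3,4,5} D(Z)={3,4,5}: U {3,4,5}->{3,4}; Z {3,4,5}->{4,5}
So after constraint 4: D(X) = {}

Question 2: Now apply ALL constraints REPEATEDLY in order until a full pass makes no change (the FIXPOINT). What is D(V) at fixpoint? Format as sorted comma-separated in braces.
Answer: {}

Derivation:
pass 0 (initial): D(V)={3,4,6,7,8,9}
pass 1: U {3,4,5}->{3,4}; V {3,4,6,7,8,9}->{}; X {3,6,7,8,9}->{}; Z {3,4,5,7,8,9}->{4,5}
pass 2: U {3,4}->{}; Z {4,5}->{}
pass 3: no change
Fixpoint after 3 passes: D(V) = {}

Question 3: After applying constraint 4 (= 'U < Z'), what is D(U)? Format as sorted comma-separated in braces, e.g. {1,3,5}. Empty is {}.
Answer: {3,4}

Derivation:
Constraint 1 (U != V) on D(U)={3,4,5} D(V)={3,4,6,7,8,9}: no change
Constraint 2 (X + Z = V) on D(X)={3,6,7,8,9} D(Z)={3,4,5,7,8,9} D(V)={3,4,6,7,8,9}: X {3,6,7,8,9}->{3,6}; Z {3,4,5,7,8,9}->{3,4,5}; V {3,4,6,7,8,9}->{6,7,8,9}
Constraint 3 (V < X) on D(V)={6,7,8,9} D(X)={3,6}: V {6,7,8,9}->{}; X {3,6}->{}
Constraint 4 (U < Z) on D(U)={3,4,5} D(Z)={3,4,5}: U {3,4,5}->{3,4}; Z {3,4,5}->{4,5}
So after constraint 4: D(U) = {3,4}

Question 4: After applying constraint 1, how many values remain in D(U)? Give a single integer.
Answer: 3

Derivation:
Constraint 1 (U != V) on D(U)={3,4,5} D(V)={3,4,6,7,8,9}: no change
So after constraint 1: D(U)={3,4,5}, size = 3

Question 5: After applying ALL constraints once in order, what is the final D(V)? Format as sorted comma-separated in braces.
Constraint 1 (U != V) on D(U)={3,4,5} D(V)={3,4,6,7,8,9}: no change
Constraint 2 (X + Z = V) on D(X)={3,6,7,8,9} D(Z)={3,4,5,7,8,9} D(V)={3,4,6,7,8,9}: X {3,6,7,8,9}->{3,6}; Z {3,4,5,7,8,9}->{3,4,5}; V {3,4,6,7,8,9}->{6,7,8,9}
Constraint 3 (V < X) on D(V)={6,7,8,9} D(X)={3,6}: V {6,7,8,9}->{}; X {3,6}->{}
Constraint 4 (U < Z) on D(U)={3,4,5} D(Z)={3,4,5}: U {3,4,5}->{3,4}; Z {3,4,5}->{4,5}
So after all 4 constraints: D(V) = {}

Answer: {}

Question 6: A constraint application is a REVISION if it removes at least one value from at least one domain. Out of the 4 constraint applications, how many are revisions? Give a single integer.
Answer: 3

Derivation:
Constraint 1 (U != V) on D(U)={3,4,5} D(V)={3,4,6,7,8,9}: no change => not a revision
Constraint 2 (X + Z = V) on D(X)={3,6,7,8,9} D(Z)={3,4,5,7,8,9} D(V)={3,4,6,7,8,9}: X {3,6,7,8,9}->{3,6}; Z {3,4,5,7,8,9}->{3,4,5}; V {3,4,6,7,8,9}->{6,7,8,9} => REVISION
Constraint 3 (V < X) on D(V)={6,7,8,9} D(X)={3,6}: V {6,7,8,9}->{}; X {3,6}->{} => REVISION
Constraint 4 (U < Z) on D(U)={3,4,5} D(Z)={3,4,5}: U {3,4,5}->{3,4}; Z {3,4,5}->{4,5} => REVISION
Total revisions = 3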